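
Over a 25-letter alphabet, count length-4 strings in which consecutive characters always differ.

First character: 25 choices. Each subsequent: 24 choices (must differ from the previous one).
Total: 25 x 24^3.

Final answer: 25 x 24^{3} = 345600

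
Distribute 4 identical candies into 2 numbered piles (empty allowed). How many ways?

Stars and bars: C(n+k-1, k-1) = C(5,1).

Final answer: C(5,1) = 5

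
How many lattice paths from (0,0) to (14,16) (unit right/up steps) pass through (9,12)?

Paths (0,0)->(9,12): C(21,12) = 293930.
Paths (9,12)->(14,16): C(9,4) = 126.
By multiplication principle: 293930 x 126.

Final answer: 37035180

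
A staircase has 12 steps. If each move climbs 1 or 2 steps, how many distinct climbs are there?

Condition on the final move: it is a 1-step (f(n-1) ways to get there) or a 2-step (f(n-2) ways), so f(n) = f(n-1) + f(n-2), with f(1)=1, f(2)=2.
Iterating the recurrence: f(1)=1, f(2)=2, f(3)=3, f(4)=5, f(5)=8, f(6)=13, f(7)=21, f(8)=34, f(9)=55, f(10)=89, f(11)=144, f(12)=233.

Final answer: 233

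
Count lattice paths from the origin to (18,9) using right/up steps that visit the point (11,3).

Paths (0,0)->(11,3): C(14,3) = 364.
Paths (11,3)->(18,9): C(13,6) = 1716.
By multiplication principle: 364 x 1716.

Final answer: 624624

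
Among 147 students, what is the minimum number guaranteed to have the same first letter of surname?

There are 26 possible values for first letter of surname. With 147 students and 26 categories, by pigeonhole: ceiling(147/26).

Final answer: 6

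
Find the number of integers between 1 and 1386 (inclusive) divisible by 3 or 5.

Multiples of 3: 462. Multiples of 5: 277. Of both (lcm=15): 92.
By inclusion-exclusion: 462 + 277 - 92.

Final answer: 647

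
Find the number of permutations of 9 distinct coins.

The number of ways to arrange 9 distinct objects is 9!.

Final answer: 9! = 362880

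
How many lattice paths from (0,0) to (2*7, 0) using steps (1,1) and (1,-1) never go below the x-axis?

Total monotonic paths to (7,7): C(14,7) = 3432.
A path is bad iff it touches y = x + 1; reflecting its initial segment maps bad paths bijectively onto all paths to (6,8), of which there are C(14,8) = 3003.
Valid Dyck paths: 3432 - 3003.
(Equivalently, C_{7} = C(14,7)/8 = 3432/8.)

Final answer: C_{7} = 429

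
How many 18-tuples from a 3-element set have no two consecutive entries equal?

First character: 3 choices. Each subsequent: 2 choices (must differ from the previous one).
Total: 3 x 2^17.

Final answer: 3 x 2^{17} = 393216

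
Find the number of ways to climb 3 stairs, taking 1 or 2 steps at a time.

Condition on the final move: it is a 1-step (f(n-1) ways to get there) or a 2-step (f(n-2) ways), so f(n) = f(n-1) + f(n-2), with f(1)=1, f(2)=2.
Iterating the recurrence: f(1)=1, f(2)=2, f(3)=3.

Final answer: 3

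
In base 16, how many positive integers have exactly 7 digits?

Leading digit: 15 options (nonzero). Other 6 digit(s): 16 options each.
Total: 15 x 16^6.

Final answer: 251658240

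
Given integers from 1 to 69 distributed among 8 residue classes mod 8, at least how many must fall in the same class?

By pigeonhole with 69 objects and 8 categories: ceiling(69/8).

Final answer: 9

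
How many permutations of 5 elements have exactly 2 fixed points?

Choose which 2 elements are fixed: C(5,2) = 10.
Derange the remaining 3 using D(j) = (j-1)(D(j-1) + D(j-2)), D(0)=1, D(1)=0: D(2)=1, D(3)=2.
Total: 10 x 2.

Final answer: C(5,2) D(3) = 20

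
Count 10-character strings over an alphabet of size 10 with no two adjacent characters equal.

Let g(n) count such strings. g(1) = 10, and each valid string of length n-1 extends in 9 ways (any symbol but the last), so g(n) = 9 g(n-1).
Total: g(10) = 10 x 9^9.

Final answer: 10 x 9^{9} = 3874204890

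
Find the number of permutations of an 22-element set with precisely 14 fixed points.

Choose which 14 elements are fixed: C(22,14) = 319770.
Derange the remaining 8 using D(j) = (j-1)(D(j-1) + D(j-2)), D(0)=1, D(1)=0: D(2)=1, D(3)=2, D(4)=9, D(5)=44, D(6)=265, D(7)=1854, D(8)=14833.
Total: 319770 x 14833.

Final answer: C(22,14) D(8) = 4743148410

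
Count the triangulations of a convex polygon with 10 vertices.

This is a standard Catalan-number count: the answer is C_n. Here n = 10 - 2 = 8.
Using C_0 = 1 and C_(k+1) = C_k x 2(2k+1)/(k+2), build up term by term: C_1=1, C_2=2, C_3=5, C_4=14, C_5=42, C_6=132, C_7=429, C_8=1430.

Final answer: C_{8} = 1430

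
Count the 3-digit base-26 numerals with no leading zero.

Leading digit: 25 options (nonzero). Other 2 digit(s): 26 options each.
Total: 25 x 26^2.

Final answer: 16900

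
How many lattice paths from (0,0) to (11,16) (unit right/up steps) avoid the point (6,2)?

Total paths to (11,16): C(27,16) = 13037895.
Paths through (6,2): C(8,2) x C(19,14) = 325584.
Avoiding (6,2): 13037895 - 325584.

Final answer: 12712311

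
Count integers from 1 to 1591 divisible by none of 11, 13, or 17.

|div by 11|=144, |div by 13|=122, |div by 17|=93.
|div by 11&13|=11, |div by 11&17|=8, |div by 13&17|=7, |div by all|=0.
By inclusion-exclusion, divisible by at least one: 144+122+93-11-8-7+0 = 333.
Not divisible by any: 1591 - 333.

Final answer: 1258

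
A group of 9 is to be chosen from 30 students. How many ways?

C(30,9) = 30!/(9! x 21!).

Final answer: \binom{30}{9} = 14307150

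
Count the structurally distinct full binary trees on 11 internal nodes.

This is a standard Catalan-number count: the answer is C_n. Here n = 11.
C_n = C(2n,n) - C(2n,n+1), so C_{11} = C(22,11) - C(22,12) = 705432 - 646646.

Final answer: C_{11} = 58786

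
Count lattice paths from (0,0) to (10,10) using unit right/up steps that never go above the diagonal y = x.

Total monotonic paths to (10,10): C(20,10) = 184756.
Reflecting each bad path at its first crossing gives a bijection with paths to (9,11): C(20,11) = 167960.
Valid Dyck paths: 184756 - 167960.
(This is the Catalan number C_{10}.)

Final answer: C_{10} = 16796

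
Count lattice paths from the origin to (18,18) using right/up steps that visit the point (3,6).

Paths (0,0)->(3,6): C(9,6) = 84.
Paths (3,6)->(18,18): C(27,12) = 17383860.
By multiplication principle: 84 x 17383860.

Final answer: 1460244240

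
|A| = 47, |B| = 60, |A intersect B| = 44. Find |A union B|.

|A union B| = |A| + |B| - |A intersect B| = 47 + 60 - 44.

Final answer: 63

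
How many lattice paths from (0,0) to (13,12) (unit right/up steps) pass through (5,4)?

Paths (0,0)->(5,4): C(9,4) = 126.
Paths (5,4)->(13,12): C(16,8) = 12870.
By multiplication principle: 126 x 12870.

Final answer: 1621620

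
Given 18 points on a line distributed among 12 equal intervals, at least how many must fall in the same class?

By pigeonhole with 18 objects and 12 categories: ceiling(18/12).

Final answer: 2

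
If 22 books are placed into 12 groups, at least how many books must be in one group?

By the pigeonhole principle: ceiling(22/12).

Final answer: 2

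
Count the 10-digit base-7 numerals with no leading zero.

Leading digit: 6 options (nonzero). Other 9 digit(s): 7 options each.
Total: 6 x 7^9.

Final answer: 242121642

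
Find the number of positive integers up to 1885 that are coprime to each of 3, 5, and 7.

|div by 3|=628, |div by 5|=377, |div by 7|=269.
|div by 3&5|=125, |div by 3&7|=89, |div by 5&7|=53, |div by all|=17.
By inclusion-exclusion, divisible by at least one: 628+377+269-125-89-53+17 = 1024.
Not divisible by any: 1885 - 1024.

Final answer: 861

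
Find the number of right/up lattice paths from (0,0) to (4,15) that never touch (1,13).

Total paths to (4,15): C(19,15) = 3876.
Paths through (1,13): C(14,13) x C(5,2) = 140.
Avoiding (1,13): 3876 - 140.

Final answer: 3736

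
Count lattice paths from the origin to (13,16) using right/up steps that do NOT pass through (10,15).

Total paths to (13,16): C(29,16) = 67863915.
Paths through (10,15): C(25,15) x C(4,1) = 13075040.
Avoiding (10,15): 67863915 - 13075040.

Final answer: 54788875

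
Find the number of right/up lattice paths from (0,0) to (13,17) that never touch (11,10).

Total paths to (13,17): C(30,17) = 119759850.
Paths through (11,10): C(21,10) x C(9,7) = 12697776.
Avoiding (11,10): 119759850 - 12697776.

Final answer: 107062074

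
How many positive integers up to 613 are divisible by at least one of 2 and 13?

Multiples of 2: 306. Multiples of 13: 47. Of both (lcm=26): 23.
By inclusion-exclusion: 306 + 47 - 23.

Final answer: 330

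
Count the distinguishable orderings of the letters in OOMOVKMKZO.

Letters (K:2, M:2, O:4, V:1, Z:1). Total letters: 10.
Permutations = 10!/(4! x 2! x 2!).

Final answer: 37800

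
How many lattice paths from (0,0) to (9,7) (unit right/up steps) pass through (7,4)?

Paths (0,0)->(7,4): C(11,4) = 330.
Paths (7,4)->(9,7): C(5,3) = 10.
By multiplication principle: 330 x 10.

Final answer: 3300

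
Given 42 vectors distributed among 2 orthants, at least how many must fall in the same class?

By pigeonhole with 42 objects and 2 categories: ceiling(42/2).

Final answer: 21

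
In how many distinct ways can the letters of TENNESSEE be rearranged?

Letters (E:4, N:2, S:2, T:1). Total letters: 9.
Permutations = 9!/(4! x 2! x 2!).

Final answer: 3780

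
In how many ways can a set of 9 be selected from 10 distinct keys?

C(10,9) = 10!/(9! x 1!).

Final answer: \binom{10}{9} = 10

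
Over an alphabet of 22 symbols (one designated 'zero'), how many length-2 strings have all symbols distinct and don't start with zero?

The leading digit has 21 choices (anything but zero); the next has 21 (anything but the first), then 20, and so on, one fewer each time.
Total: 21 x 21.

Final answer: 441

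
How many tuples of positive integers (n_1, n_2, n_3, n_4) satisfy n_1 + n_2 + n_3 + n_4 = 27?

Substitute n'_i = n_i - 1 (so n'_i >= 0). Then sum n'_i = 27 - 4 = 23.
Stars and bars: C(23+4-1, 4-1) = C(26,3).

Final answer: C(26,3) = 2600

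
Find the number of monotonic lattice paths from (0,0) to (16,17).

Each path has 16 right steps and 17 up steps in some order (33 steps total).
Choose which 17 of the 33 steps are up: C(33,17).

Final answer: C(33,17) = 1166803110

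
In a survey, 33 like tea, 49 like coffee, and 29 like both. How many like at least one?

|A union B| = |A| + |B| - |A intersect B| = 33 + 49 - 29.

Final answer: 53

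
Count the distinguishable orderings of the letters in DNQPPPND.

Letters (D:2, N:2, P:3, Q:1). Total letters: 8.
Permutations = 8!/(3! x 2! x 2!).

Final answer: 1680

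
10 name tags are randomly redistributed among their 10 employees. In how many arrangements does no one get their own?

Use the recurrence D(n) = (n-1)(D(n-1) + D(n-2)) with D(0)=1, D(1)=0.
D(2) = 1 x (0 + 1) = 1
D(3) = 2 x (1 + 0) = 2
D(4) = 3 x (2 + 1) = 9
D(5) = 4 x (9 + 2) = 44
D(6) = 5 x (44 + 9) = 265
D(7) = 6 x (265 + 44) = 1854
D(8) = 7 x (1854 + 265) = 14833
D(9) = 8 x (14833 + 1854) = 133496
D(10) = 9 x (D(9) + D(8)) = 9 x (133496 + 14833)

Final answer: D(10) = 1334961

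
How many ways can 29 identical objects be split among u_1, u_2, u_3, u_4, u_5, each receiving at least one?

Substitute u'_i = u_i - 1 (so u'_i >= 0). Then sum u'_i = 29 - 5 = 24.
Stars and bars: C(24+5-1, 5-1) = C(28,4).

Final answer: C(28,4) = 20475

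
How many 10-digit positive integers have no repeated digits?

First digit: 9 (not 0). Second: 9 (not first). Third: 8, etc.
Total: 9 x 9 x 8 x 7 x 6 x 5 x 4 x 3 x 2 x 1.

Final answer: 3265920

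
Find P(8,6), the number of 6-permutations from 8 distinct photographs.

P(8,6) = 8!/(8-6)! = 8!/2!.

Final answer: P(8,6) = 20160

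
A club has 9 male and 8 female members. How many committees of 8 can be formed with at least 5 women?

Sum over valid woman counts:
C(8,5)C(9,3) = 4704
C(8,6)C(9,2) = 1008
C(8,7)C(9,1) = 72
C(8,8)C(9,0) = 1
Total: 4704 + 1008 + 72 + 1.

Final answer: 5785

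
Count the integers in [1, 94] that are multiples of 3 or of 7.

Multiples of 3: 31. Multiples of 7: 13. Of both (lcm=21): 4.
By inclusion-exclusion: 31 + 13 - 4.

Final answer: 40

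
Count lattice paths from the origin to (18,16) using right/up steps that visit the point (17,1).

Paths (0,0)->(17,1): C(18,1) = 18.
Paths (17,1)->(18,16): C(16,15) = 16.
By multiplication principle: 18 x 16.

Final answer: 288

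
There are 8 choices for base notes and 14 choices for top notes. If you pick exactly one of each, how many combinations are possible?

By the multiplication principle: 8 x 14.

Final answer: 112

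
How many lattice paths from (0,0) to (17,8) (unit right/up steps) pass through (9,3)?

Paths (0,0)->(9,3): C(12,3) = 220.
Paths (9,3)->(17,8): C(13,5) = 1287.
By multiplication principle: 220 x 1287.

Final answer: 283140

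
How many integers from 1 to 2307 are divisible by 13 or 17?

Multiples of 13: 177. Multiples of 17: 135. Of both (lcm=221): 10.
By inclusion-exclusion: 177 + 135 - 10.

Final answer: 302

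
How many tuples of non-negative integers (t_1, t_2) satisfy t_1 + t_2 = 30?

Stars and bars with 30 stars and 1 bars:
C(30+2-1, 2-1) = C(31,1).

Final answer: C(31,1) = 31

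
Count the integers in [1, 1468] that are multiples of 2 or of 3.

Multiples of 2: 734. Multiples of 3: 489. Of both (lcm=6): 244.
By inclusion-exclusion: 734 + 489 - 244.

Final answer: 979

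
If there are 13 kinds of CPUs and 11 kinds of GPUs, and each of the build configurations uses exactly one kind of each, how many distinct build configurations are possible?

By the multiplication principle: 13 x 11.

Final answer: 143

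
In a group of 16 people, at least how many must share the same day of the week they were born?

There are 7 possible values for day of the week they were born. With 16 people and 7 categories, by pigeonhole: ceiling(16/7).

Final answer: 3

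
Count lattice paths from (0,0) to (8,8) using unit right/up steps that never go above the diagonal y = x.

Total monotonic paths to (8,8): C(16,8) = 12870.
A path is bad iff it touches y = x + 1; reflecting its initial segment maps bad paths bijectively onto all paths to (7,9), of which there are C(16,9) = 11440.
Valid Dyck paths: 12870 - 11440.
(These counts are the Catalan numbers.)

Final answer: C_{8} = 1430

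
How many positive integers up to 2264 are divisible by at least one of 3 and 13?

Multiples of 3: 754. Multiples of 13: 174. Of both (lcm=39): 58.
By inclusion-exclusion: 754 + 174 - 58.

Final answer: 870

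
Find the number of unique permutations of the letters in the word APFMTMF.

Letters (A:1, F:2, M:2, P:1, T:1). Total letters: 7.
Permutations = 7!/(2! x 2!).

Final answer: 1260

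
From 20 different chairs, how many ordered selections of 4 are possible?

P(20,4) = 20!/(20-4)! = 20!/16!.

Final answer: P(20,4) = 116280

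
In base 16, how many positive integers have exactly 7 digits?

These are the integers in [16^6, 16^7), so the count is 16^7 - 16^6 = 15 x 16^6.

Final answer: 251658240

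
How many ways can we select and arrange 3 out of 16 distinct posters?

P(16,3) = 16!/(16-3)! = 16!/13!.

Final answer: P(16,3) = 3360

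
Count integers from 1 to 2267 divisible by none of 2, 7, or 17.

|div by 2|=1133, |div by 7|=323, |div by 17|=133.
|div by 2&7|=161, |div by 2&17|=66, |div by 7&17|=19, |div by all|=9.
By inclusion-exclusion, divisible by at least one: 1133+323+133-161-66-19+9 = 1352.
Not divisible by any: 2267 - 1352.

Final answer: 915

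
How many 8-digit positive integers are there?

The leading digit cannot be 0 (9 options); the other 7 digits can be anything (10 options each).
Total: 9 x 10^7.

Final answer: 90000000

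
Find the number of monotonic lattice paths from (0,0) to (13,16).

Each path has 13 right steps and 16 up steps in some order (29 steps total).
Choose which 16 of the 29 steps are up: C(29,16).

Final answer: C(29,16) = 67863915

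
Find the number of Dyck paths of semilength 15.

Total monotonic paths to (15,15): C(30,15) = 155117520.
A path is bad iff it touches y = x + 1; reflecting its initial segment maps bad paths bijectively onto all paths to (14,16), of which there are C(30,16) = 145422675.
Valid Dyck paths: 155117520 - 145422675.
(Check: C(30,15) - C(30,16) = C(30,15)/16, the Catalan number C_{15}.)

Final answer: C_{15} = 9694845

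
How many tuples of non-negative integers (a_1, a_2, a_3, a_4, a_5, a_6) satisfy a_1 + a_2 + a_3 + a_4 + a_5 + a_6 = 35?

Stars and bars with 35 stars and 5 bars:
C(35+6-1, 6-1) = C(40,5).

Final answer: C(40,5) = 658008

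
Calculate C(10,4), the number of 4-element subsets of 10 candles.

C(10,4) = 10!/(4! x (10-4)!).

Final answer: C(10,4) = 210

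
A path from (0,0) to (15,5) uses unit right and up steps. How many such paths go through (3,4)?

Paths (0,0)->(3,4): C(7,4) = 35.
Paths (3,4)->(15,5): C(13,1) = 13.
By multiplication principle: 35 x 13.

Final answer: 455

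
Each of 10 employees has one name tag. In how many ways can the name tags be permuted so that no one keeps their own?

D(n) = (n-1)(D(n-1) + D(n-2)), D(0)=1, D(1)=0.
D(2) = 1 x (0 + 1) = 1
D(3) = 2 x (1 + 0) = 2
D(4) = 3 x (2 + 1) = 9
D(5) = 4 x (9 + 2) = 44
D(6) = 5 x (44 + 9) = 265
D(7) = 6 x (265 + 44) = 1854
D(8) = 7 x (1854 + 265) = 14833
D(9) = 8 x (14833 + 1854) = 133496
D(10) = 9 x (D(9) + D(8)) = 9 x (133496 + 14833)

Final answer: D(10) = 1334961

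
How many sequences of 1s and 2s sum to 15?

Let f(n) be the number of climbs. Removing the last move (1 or 2 steps) gives f(n) = f(n-1) + f(n-2); base cases f(1)=1, f(2)=2.
Building up term by term: f(1)=1, f(2)=2, f(3)=3, f(4)=5, f(5)=8, f(6)=13, f(7)=21, f(8)=34, f(9)=55, f(10)=89, f(11)=144, f(12)=233, f(13)=377, f(14)=610, f(15)=987.

Final answer: 987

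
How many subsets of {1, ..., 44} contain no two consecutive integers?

Let a(n) count such subsets of {1, ..., n}. Either n is excluded (a(n-1) ways) or n is included, forcing n-1 out (a(n-2) ways), so a(n) = a(n-1) + a(n-2) with a(1)=2, a(2)=3.
Iterating the recurrence: a(1)=2, a(2)=3, a(3)=5, a(4)=8, a(5)=13, a(6)=21, a(7)=34, a(8)=55, a(9)=89, a(10)=144, a(11)=233, a(12)=377, a(13)=610, a(14)=987, a(15)=1597, a(16)=2584, a(17)=4181, a(18)=6765, a(19)=10946, a(20)=17711, a(21)=28657, a(22)=46368, a(23)=75025, a(24)=121393, a(25)=196418, a(26)=317811, a(27)=514229, a(28)=832040, a(29)=1346269, a(30)=2178309, a(31)=3524578, a(32)=5702887, a(33)=9227465, a(34)=14930352, a(35)=24157817, a(36)=39088169, a(37)=63245986, a(38)=102334155, a(39)=165580141, a(40)=267914296, a(41)=433494437, a(42)=701408733, a(43)=1134903170, a(44)=1836311903.

Final answer: 1836311903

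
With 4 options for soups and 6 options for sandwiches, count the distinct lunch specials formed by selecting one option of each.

By the multiplication principle: 4 x 6.

Final answer: 24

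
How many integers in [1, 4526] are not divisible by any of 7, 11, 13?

|div by 7|=646, |div by 11|=411, |div by 13|=348.
|div by 7&11|=58, |div by 7&13|=49, |div by 11&13|=31, |div by all|=4.
By inclusion-exclusion, divisible by at least one: 646+411+348-58-49-31+4 = 1271.
Not divisible by any: 4526 - 1271.

Final answer: 3255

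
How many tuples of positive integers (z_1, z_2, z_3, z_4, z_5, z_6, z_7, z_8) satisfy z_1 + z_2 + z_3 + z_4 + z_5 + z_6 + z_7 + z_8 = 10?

Substitute z'_i = z_i - 1 (so z'_i >= 0). Then sum z'_i = 10 - 8 = 2.
Stars and bars: C(2+8-1, 8-1) = C(9,7).

Final answer: C(9,7) = 36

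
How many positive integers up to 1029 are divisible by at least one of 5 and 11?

Multiples of 5: 205. Multiples of 11: 93. Of both (lcm=55): 18.
By inclusion-exclusion: 205 + 93 - 18.

Final answer: 280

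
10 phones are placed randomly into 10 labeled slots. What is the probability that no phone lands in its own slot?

Derangements satisfy D(n) = (n-1)(D(n-1) + D(n-2)), starting from D(0)=1, D(1)=0.
Building up: D(2)=1, D(3)=2, D(4)=9, D(5)=44, D(6)=265, D(7)=1854, D(8)=14833, D(9)=133496, D(10)=1334961.
Total arrangements: 10! = 3628800.
Probability = D(10)/10! = 16481/44800.

Final answer: D(10)/10! = 1334961/3628800 = 0.367879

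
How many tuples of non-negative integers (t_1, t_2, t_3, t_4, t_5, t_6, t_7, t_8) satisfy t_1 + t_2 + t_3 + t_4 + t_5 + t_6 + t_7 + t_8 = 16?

Stars and bars with 16 stars and 7 bars:
C(16+8-1, 8-1) = C(23,7).

Final answer: C(23,7) = 245157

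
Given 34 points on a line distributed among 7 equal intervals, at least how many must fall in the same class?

By pigeonhole with 34 objects and 7 categories: ceiling(34/7).

Final answer: 5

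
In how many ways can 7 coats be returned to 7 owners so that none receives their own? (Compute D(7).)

Derangements satisfy D(n) = (n-1)(D(n-1) + D(n-2)), starting from D(0)=1, D(1)=0.
D(2) = 1 x (0 + 1) = 1
D(3) = 2 x (1 + 0) = 2
D(4) = 3 x (2 + 1) = 9
D(5) = 4 x (9 + 2) = 44
D(6) = 5 x (44 + 9) = 265
D(7) = 6 x (D(6) + D(5)) = 6 x (265 + 44)

Final answer: D(7) = 1854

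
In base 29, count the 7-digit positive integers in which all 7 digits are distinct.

The leading digit has 28 choices (anything but zero); the next has 28 (anything but the first), then 27, and so on, one fewer each time.
Total: 28 x 28 x 27 x 26 x 25 x 24 x 23.

Final answer: 7595078400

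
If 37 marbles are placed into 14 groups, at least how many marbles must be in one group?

By the pigeonhole principle: ceiling(37/14).

Final answer: 3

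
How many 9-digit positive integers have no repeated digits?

First digit: 9 (not 0). Second: 9 (not first). Third: 8, etc.
Total: 9 x 9 x 8 x 7 x 6 x 5 x 4 x 3 x 2.

Final answer: 3265920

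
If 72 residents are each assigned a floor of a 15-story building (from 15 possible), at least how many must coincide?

There are 15 possible values for floor of a 15-story building. With 72 residents and 15 categories, by pigeonhole: ceiling(72/15).

Final answer: 5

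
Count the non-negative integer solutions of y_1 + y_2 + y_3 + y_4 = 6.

Stars and bars with 6 stars and 3 bars:
C(6+4-1, 4-1) = C(9,3).

Final answer: C(9,3) = 84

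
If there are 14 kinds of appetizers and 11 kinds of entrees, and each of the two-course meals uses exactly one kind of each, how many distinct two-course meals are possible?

By the multiplication principle: 14 x 11.

Final answer: 154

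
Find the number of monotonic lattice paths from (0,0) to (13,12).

Each path has 13 right steps and 12 up steps in some order (25 steps total).
Choose which 12 of the 25 steps are up: C(25,12).

Final answer: C(25,12) = 5200300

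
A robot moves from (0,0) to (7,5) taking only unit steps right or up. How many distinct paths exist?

Each path has 7 right steps and 5 up steps in some order (12 steps total).
Choose which 5 of the 12 steps are up: C(12,5).

Final answer: C(12,5) = 792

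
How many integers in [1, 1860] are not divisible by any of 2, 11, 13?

|div by 2|=930, |div by 11|=169, |div by 13|=143.
|div by 2&11|=84, |div by 2&13|=71, |div by 11&13|=13, |div by all|=6.
By inclusion-exclusion, divisible by at least one: 930+169+143-84-71-13+6 = 1080.
Not divisible by any: 1860 - 1080.

Final answer: 780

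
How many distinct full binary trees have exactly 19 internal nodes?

This is counted by the nth Catalan number C_n. Here n = 19.
C_n = (2n)!/(n!(n+1)!), so C_{19} = 38!/(19! x 20!) = C(38,19)/20 = 35345263800/20.

Final answer: C_{19} = 1767263190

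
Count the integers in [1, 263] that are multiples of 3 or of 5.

Multiples of 3: 87. Multiples of 5: 52. Of both (lcm=15): 17.
By inclusion-exclusion: 87 + 52 - 17.

Final answer: 122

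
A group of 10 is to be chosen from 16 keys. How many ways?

C(16,10) = 16!/(10! x 6!).

Final answer: \binom{16}{10} = 8008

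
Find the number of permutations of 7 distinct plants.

The number of ways to arrange 7 distinct objects is 7!.

Final answer: 7! = 5040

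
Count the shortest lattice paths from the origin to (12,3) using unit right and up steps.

Each path has 12 right steps and 3 up steps in some order (15 steps total).
Choose which 3 of the 15 steps are up: C(15,3).

Final answer: C(15,3) = 455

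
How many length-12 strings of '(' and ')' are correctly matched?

The structures are counted by the Catalan number C_n. Here n = 6 (pairs).
C_n = C(2n,n) - C(2n,n+1), so C_{6} = C(12,6) - C(12,7) = 924 - 792.

Final answer: C_{6} = 132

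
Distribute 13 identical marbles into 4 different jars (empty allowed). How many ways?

Stars and bars: C(n+k-1, k-1) = C(16,3).

Final answer: C(16,3) = 560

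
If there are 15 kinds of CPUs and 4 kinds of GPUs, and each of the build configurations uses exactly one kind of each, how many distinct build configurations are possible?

By the multiplication principle: 15 x 4.

Final answer: 60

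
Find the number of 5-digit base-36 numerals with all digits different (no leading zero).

First digit: 35 (nonzero). Second: 35 (not first). Third: 34, etc.
Total: 35 x 35 x 34 x 33 x 32.

Final answer: 43982400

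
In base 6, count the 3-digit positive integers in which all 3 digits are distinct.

First digit: 5 (nonzero). Second: 5 (not first). Third: 4, etc.
Total: 5 x 5 x 4.

Final answer: 100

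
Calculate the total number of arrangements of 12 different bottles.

The number of ways to arrange 12 distinct objects is 12!.

Final answer: 12! = 479001600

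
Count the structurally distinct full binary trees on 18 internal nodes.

This is a standard Catalan-number count: the answer is C_n. Here n = 18.
C_n = C(2n,n) - C(2n,n+1), so C_{18} = C(36,18) - C(36,19) = 9075135300 - 8597496600.

Final answer: C_{18} = 477638700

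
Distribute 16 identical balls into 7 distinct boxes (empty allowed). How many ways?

Stars and bars: C(n+k-1, k-1) = C(22,6).

Final answer: C(22,6) = 74613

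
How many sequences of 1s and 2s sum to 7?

Let f(n) count the ways. The last step is size 1 or 2, so f(n) = f(n-1) + f(n-2) with f(1)=1, f(2)=2.
Computing successive values: f(1)=1, f(2)=2, f(3)=3, f(4)=5, f(5)=8, f(6)=13, f(7)=21.

Final answer: 21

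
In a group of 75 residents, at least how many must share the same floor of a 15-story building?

There are 15 possible values for floor of a 15-story building. With 75 residents and 15 categories, by pigeonhole: ceiling(75/15).

Final answer: 5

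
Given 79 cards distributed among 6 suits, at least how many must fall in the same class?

By pigeonhole with 79 objects and 6 categories: ceiling(79/6).

Final answer: 14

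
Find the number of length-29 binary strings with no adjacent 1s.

Classify by the final bit: ...0 gives a(n-1) strings, ...01 gives a(n-2) strings. Thus a(n) = a(n-1) + a(n-2) with a(1)=2, a(2)=3.
Iterating the recurrence: a(1)=2, a(2)=3, a(3)=5, a(4)=8, a(5)=13, a(6)=21, a(7)=34, a(8)=55, a(9)=89, a(10)=144, a(11)=233, a(12)=377, a(13)=610, a(14)=987, a(15)=1597, a(16)=2584, a(17)=4181, a(18)=6765, a(19)=10946, a(20)=17711, a(21)=28657, a(22)=46368, a(23)=75025, a(24)=121393, a(25)=196418, a(26)=317811, a(27)=514229, a(28)=832040, a(29)=1346269.

Final answer: 1346269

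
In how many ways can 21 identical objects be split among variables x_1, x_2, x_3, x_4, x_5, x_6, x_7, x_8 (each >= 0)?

Stars and bars with 21 stars and 7 bars:
C(21+8-1, 8-1) = C(28,7).

Final answer: C(28,7) = 1184040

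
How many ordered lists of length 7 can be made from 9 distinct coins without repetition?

P(9,7) = 9!/(9-7)! = 9!/2!.

Final answer: P(9,7) = 181440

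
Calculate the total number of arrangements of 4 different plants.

The number of ways to arrange 4 distinct objects is 4!.

Final answer: 4! = 24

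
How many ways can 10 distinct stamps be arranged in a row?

The number of ways to arrange 10 distinct objects is 10!.

Final answer: 10! = 3628800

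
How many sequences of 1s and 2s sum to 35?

Let f(n) count the ways. The last step is size 1 or 2, so f(n) = f(n-1) + f(n-2) with f(1)=1, f(2)=2.
Iterating the recurrence: f(1)=1, f(2)=2, f(3)=3, f(4)=5, f(5)=8, f(6)=13, f(7)=21, f(8)=34, f(9)=55, f(10)=89, f(11)=144, f(12)=233, f(13)=377, f(14)=610, f(15)=987, f(16)=1597, f(17)=2584, f(18)=4181, f(19)=6765, f(20)=10946, f(21)=17711, f(22)=28657, f(23)=46368, f(24)=75025, f(25)=121393, f(26)=196418, f(27)=317811, f(28)=514229, f(29)=832040, f(30)=1346269, f(31)=2178309, f(32)=3524578, f(33)=5702887, f(34)=9227465, f(35)=14930352.

Final answer: 14930352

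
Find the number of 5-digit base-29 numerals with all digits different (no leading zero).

First digit: 28 (nonzero). Second: 28 (not first). Third: 27, etc.
Total: 28 x 28 x 27 x 26 x 25.

Final answer: 13759200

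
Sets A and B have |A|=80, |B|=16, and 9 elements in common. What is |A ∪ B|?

|A union B| = |A| + |B| - |A intersect B| = 80 + 16 - 9.

Final answer: 87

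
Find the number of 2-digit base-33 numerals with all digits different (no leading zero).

The leading digit has 32 choices (anything but zero); the next has 32 (anything but the first), then 31, and so on, one fewer each time.
Total: 32 x 32.

Final answer: 1024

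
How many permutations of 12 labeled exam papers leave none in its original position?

Use the recurrence D(n) = (n-1)(D(n-1) + D(n-2)) with D(0)=1, D(1)=0.
D(2) = 1 x (0 + 1) = 1
D(3) = 2 x (1 + 0) = 2
D(4) = 3 x (2 + 1) = 9
D(5) = 4 x (9 + 2) = 44
D(6) = 5 x (44 + 9) = 265
D(7) = 6 x (265 + 44) = 1854
D(8) = 7 x (1854 + 265) = 14833
D(9) = 8 x (14833 + 1854) = 133496
D(10) = 9 x (133496 + 14833) = 1334961
D(11) = 10 x (1334961 + 133496) = 14684570
D(12) = 11 x (D(11) + D(10)) = 11 x (14684570 + 1334961)

Final answer: D(12) = 176214841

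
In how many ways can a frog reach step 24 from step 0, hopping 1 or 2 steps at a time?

Let f(n) count the ways. The last step is size 1 or 2, so f(n) = f(n-1) + f(n-2) with f(1)=1, f(2)=2.
Building up term by term: f(1)=1, f(2)=2, f(3)=3, f(4)=5, f(5)=8, f(6)=13, f(7)=21, f(8)=34, f(9)=55, f(10)=89, f(11)=144, f(12)=233, f(13)=377, f(14)=610, f(15)=987, f(16)=1597, f(17)=2584, f(18)=4181, f(19)=6765, f(20)=10946, f(21)=17711, f(22)=28657, f(23)=46368, f(24)=75025.

Final answer: 75025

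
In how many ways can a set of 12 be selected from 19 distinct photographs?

C(19,12) = 19!/(12! x 7!).

Final answer: \binom{19}{12} = 50388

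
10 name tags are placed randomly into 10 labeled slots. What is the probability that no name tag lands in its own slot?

Derangements satisfy D(n) = (n-1)(D(n-1) + D(n-2)), starting from D(0)=1, D(1)=0.
Building up: D(2)=1, D(3)=2, D(4)=9, D(5)=44, D(6)=265, D(7)=1854, D(8)=14833, D(9)=133496, D(10)=1334961.
Total arrangements: 10! = 3628800.
Probability = D(10)/10! = 16481/44800.

Final answer: D(10)/10! = 1334961/3628800 = 0.367879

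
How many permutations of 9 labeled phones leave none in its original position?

Derangements satisfy D(n) = (n-1)(D(n-1) + D(n-2)), starting from D(0)=1, D(1)=0.
D(2) = 1 x (0 + 1) = 1
D(3) = 2 x (1 + 0) = 2
D(4) = 3 x (2 + 1) = 9
D(5) = 4 x (9 + 2) = 44
D(6) = 5 x (44 + 9) = 265
D(7) = 6 x (265 + 44) = 1854
D(8) = 7 x (1854 + 265) = 14833
D(9) = 8 x (D(8) + D(7)) = 8 x (14833 + 1854)

Final answer: D(9) = 133496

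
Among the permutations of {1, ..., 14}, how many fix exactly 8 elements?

Choose which 8 elements are fixed: C(14,8) = 3003.
Derange the remaining 6 using D(j) = (j-1)(D(j-1) + D(j-2)), D(0)=1, D(1)=0: D(2)=1, D(3)=2, D(4)=9, D(5)=44, D(6)=265.
Total: 3003 x 265.

Final answer: C(14,8) D(6) = 795795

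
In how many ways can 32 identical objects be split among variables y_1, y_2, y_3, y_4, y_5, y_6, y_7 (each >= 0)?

Stars and bars with 32 stars and 6 bars:
C(32+7-1, 7-1) = C(38,6).

Final answer: C(38,6) = 2760681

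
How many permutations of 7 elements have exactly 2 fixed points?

Choose which 2 elements are fixed: C(7,2) = 21.
Derange the remaining 5 using D(j) = (j-1)(D(j-1) + D(j-2)), D(0)=1, D(1)=0: D(2)=1, D(3)=2, D(4)=9, D(5)=44.
Total: 21 x 44.

Final answer: C(7,2) D(5) = 924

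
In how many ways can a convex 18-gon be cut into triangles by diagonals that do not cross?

The structures are counted by the Catalan number C_n. Here n = 18 - 2 = 16.
C_n = C(2n,n) - C(2n,n+1), so C_{16} = C(32,16) - C(32,17) = 601080390 - 565722720.

Final answer: C_{16} = 35357670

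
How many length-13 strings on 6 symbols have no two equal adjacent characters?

First character: 6 choices. Each subsequent: 5 choices (must differ from the previous one).
Total: 6 x 5^12.

Final answer: 6 x 5^{12} = 1464843750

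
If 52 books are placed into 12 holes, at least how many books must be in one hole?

By the pigeonhole principle: ceiling(52/12).

Final answer: 5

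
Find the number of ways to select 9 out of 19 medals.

C(19,9) = 19!/(9! x 10!).

Final answer: \binom{19}{9} = 92378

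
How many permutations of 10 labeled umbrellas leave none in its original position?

D(n) = (n-1)(D(n-1) + D(n-2)), D(0)=1, D(1)=0.
D(2) = 1 x (0 + 1) = 1
D(3) = 2 x (1 + 0) = 2
D(4) = 3 x (2 + 1) = 9
D(5) = 4 x (9 + 2) = 44
D(6) = 5 x (44 + 9) = 265
D(7) = 6 x (265 + 44) = 1854
D(8) = 7 x (1854 + 265) = 14833
D(9) = 8 x (14833 + 1854) = 133496
D(10) = 9 x (D(9) + D(8)) = 9 x (133496 + 14833)

Final answer: D(10) = 1334961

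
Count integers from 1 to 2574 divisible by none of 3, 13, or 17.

|div by 3|=858, |div by 13|=198, |div by 17|=151.
|div by 3&13|=66, |div by 3&17|=50, |div by 13&17|=11, |div by all|=3.
By inclusion-exclusion, divisible by at least one: 858+198+151-66-50-11+3 = 1083.
Not divisible by any: 2574 - 1083.

Final answer: 1491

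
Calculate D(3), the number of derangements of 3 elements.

D(n) = (n-1)(D(n-1) + D(n-2)), D(0)=1, D(1)=0.
D(2) = 1 x (0 + 1) = 1
D(3) = 2 x (D(2) + D(1)) = 2 x (1 + 0)

Final answer: D(3) = 2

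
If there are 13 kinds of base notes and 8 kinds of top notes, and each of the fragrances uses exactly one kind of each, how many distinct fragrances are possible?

By the multiplication principle: 13 x 8.

Final answer: 104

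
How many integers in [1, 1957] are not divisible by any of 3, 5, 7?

|div by 3|=652, |div by 5|=391, |div by 7|=279.
|div by 3&5|=130, |div by 3&7|=93, |div by 5&7|=55, |div by all|=18.
By inclusion-exclusion, divisible by at least one: 652+391+279-130-93-55+18 = 1062.
Not divisible by any: 1957 - 1062.

Final answer: 895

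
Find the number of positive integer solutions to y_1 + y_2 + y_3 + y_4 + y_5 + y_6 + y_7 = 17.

Substitute y'_i = y_i - 1 (so y'_i >= 0). Then sum y'_i = 17 - 7 = 10.
Stars and bars: C(10+7-1, 7-1) = C(16,6).

Final answer: C(16,6) = 8008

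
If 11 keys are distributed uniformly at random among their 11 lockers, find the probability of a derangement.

D(n) = (n-1)(D(n-1) + D(n-2)), D(0)=1, D(1)=0.
Building up: D(2)=1, D(3)=2, D(4)=9, D(5)=44, D(6)=265, D(7)=1854, D(8)=14833, D(9)=133496, D(10)=1334961, D(11)=14684570.
Total arrangements: 11! = 39916800.
Probability = D(11)/11! = 1468457/3991680.

Final answer: D(11)/11! = 14684570/39916800 = 0.367879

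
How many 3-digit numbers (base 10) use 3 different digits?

First digit: 9 (not 0). Second: 9 (not first). Third: 8, etc.
Total: 9 x 9 x 8.

Final answer: 648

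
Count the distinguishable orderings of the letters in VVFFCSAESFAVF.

Letters (A:2, C:1, E:1, F:4, S:2, V:3). Total letters: 13.
Permutations = 13!/(4! x 3! x 2! x 2!).

Final answer: 10810800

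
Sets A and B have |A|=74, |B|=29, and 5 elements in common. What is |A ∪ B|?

|A union B| = |A| + |B| - |A intersect B| = 74 + 29 - 5.

Final answer: 98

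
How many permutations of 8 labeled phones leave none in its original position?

D(n) = (n-1)(D(n-1) + D(n-2)), D(0)=1, D(1)=0.
D(2) = 1 x (0 + 1) = 1
D(3) = 2 x (1 + 0) = 2
D(4) = 3 x (2 + 1) = 9
D(5) = 4 x (9 + 2) = 44
D(6) = 5 x (44 + 9) = 265
D(7) = 6 x (265 + 44) = 1854
D(8) = 7 x (D(7) + D(6)) = 7 x (1854 + 265)

Final answer: D(8) = 14833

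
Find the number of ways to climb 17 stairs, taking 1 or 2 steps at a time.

Condition on the final move: it is a 1-step (f(n-1) ways to get there) or a 2-step (f(n-2) ways), so f(n) = f(n-1) + f(n-2), with f(1)=1, f(2)=2.
Building up term by term: f(1)=1, f(2)=2, f(3)=3, f(4)=5, f(5)=8, f(6)=13, f(7)=21, f(8)=34, f(9)=55, f(10)=89, f(11)=144, f(12)=233, f(13)=377, f(14)=610, f(15)=987, f(16)=1597, f(17)=2584.

Final answer: 2584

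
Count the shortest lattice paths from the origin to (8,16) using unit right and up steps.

Each path has 8 right steps and 16 up steps in some order (24 steps total).
Choose which 16 of the 24 steps are up: C(24,16).

Final answer: C(24,16) = 735471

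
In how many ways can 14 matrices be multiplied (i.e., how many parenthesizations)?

The structures are counted by the Catalan number C_n. Here n = 14 - 1 = 13.
C_n = (2n)!/(n!(n+1)!), so C_{13} = 26!/(13! x 14!) = C(26,13)/14 = 10400600/14.

Final answer: C_{13} = 742900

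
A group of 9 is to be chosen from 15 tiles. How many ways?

C(15,9) = 15!/(9! x 6!).

Final answer: \binom{15}{9} = 5005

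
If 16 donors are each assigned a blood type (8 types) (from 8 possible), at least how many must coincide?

There are 8 possible values for blood type (8 types). With 16 donors and 8 categories, by pigeonhole: ceiling(16/8).

Final answer: 2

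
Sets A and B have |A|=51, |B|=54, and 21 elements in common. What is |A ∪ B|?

|A union B| = |A| + |B| - |A intersect B| = 51 + 54 - 21.

Final answer: 84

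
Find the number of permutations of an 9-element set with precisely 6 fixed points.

Choose which 6 elements are fixed: C(9,6) = 84.
Derange the remaining 3 using D(j) = (j-1)(D(j-1) + D(j-2)), D(0)=1, D(1)=0: D(2)=1, D(3)=2.
Total: 84 x 2.

Final answer: C(9,6) D(3) = 168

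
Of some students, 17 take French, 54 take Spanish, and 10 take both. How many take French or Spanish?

|A union B| = |A| + |B| - |A intersect B| = 17 + 54 - 10.

Final answer: 61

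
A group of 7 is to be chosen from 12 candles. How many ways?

C(12,7) = 12!/(7! x (12-7)!).

Final answer: C(12,7) = 792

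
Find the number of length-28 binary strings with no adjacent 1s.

A valid string ends in 0 (append to any length-(n-1) valid string) or in 01 (append to any length-(n-2) valid string), so a(n) = a(n-1) + a(n-2) with a(1)=2, a(2)=3.
Iterating the recurrence: a(1)=2, a(2)=3, a(3)=5, a(4)=8, a(5)=13, a(6)=21, a(7)=34, a(8)=55, a(9)=89, a(10)=144, a(11)=233, a(12)=377, a(13)=610, a(14)=987, a(15)=1597, a(16)=2584, a(17)=4181, a(18)=6765, a(19)=10946, a(20)=17711, a(21)=28657, a(22)=46368, a(23)=75025, a(24)=121393, a(25)=196418, a(26)=317811, a(27)=514229, a(28)=832040.

Final answer: 832040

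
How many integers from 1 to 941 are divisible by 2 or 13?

Multiples of 2: 470. Multiples of 13: 72. Of both (lcm=26): 36.
By inclusion-exclusion: 470 + 72 - 36.

Final answer: 506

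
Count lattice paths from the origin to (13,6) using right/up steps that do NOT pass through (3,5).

Total paths to (13,6): C(19,6) = 27132.
Paths through (3,5): C(8,5) x C(11,1) = 616.
Avoiding (3,5): 27132 - 616.

Final answer: 26516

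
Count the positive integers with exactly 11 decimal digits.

First digit: 9 choices (1-9). Each of the remaining 10 digits: 10 choices.
Total: 9 x 10^10.

Final answer: 90000000000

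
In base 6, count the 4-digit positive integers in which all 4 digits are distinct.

First digit: 5 (nonzero). Second: 5 (not first). Third: 4, etc.
Total: 5 x 5 x 4 x 3.

Final answer: 300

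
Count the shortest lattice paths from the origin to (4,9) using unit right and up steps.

Each path has 4 right steps and 9 up steps in some order (13 steps total).
Choose which 9 of the 13 steps are up: C(13,9).

Final answer: C(13,9) = 715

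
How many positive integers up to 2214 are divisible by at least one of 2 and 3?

Multiples of 2: 1107. Multiples of 3: 738. Of both (lcm=6): 369.
By inclusion-exclusion: 1107 + 738 - 369.

Final answer: 1476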